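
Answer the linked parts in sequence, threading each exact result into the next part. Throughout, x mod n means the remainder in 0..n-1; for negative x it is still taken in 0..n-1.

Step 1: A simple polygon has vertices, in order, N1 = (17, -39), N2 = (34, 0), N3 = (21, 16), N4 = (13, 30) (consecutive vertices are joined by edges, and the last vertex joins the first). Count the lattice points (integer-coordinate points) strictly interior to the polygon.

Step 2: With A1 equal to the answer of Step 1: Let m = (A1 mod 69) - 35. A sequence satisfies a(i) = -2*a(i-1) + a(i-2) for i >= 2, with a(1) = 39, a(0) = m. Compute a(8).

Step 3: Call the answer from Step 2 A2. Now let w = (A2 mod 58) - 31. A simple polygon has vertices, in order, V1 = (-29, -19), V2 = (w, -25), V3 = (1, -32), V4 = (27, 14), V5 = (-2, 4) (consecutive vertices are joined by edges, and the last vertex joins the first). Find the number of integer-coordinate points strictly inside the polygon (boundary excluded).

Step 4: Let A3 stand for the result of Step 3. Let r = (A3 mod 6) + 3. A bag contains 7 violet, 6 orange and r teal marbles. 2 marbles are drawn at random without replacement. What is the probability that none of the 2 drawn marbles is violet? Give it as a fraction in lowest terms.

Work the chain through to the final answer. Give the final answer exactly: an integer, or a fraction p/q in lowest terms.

45/136

Step 1: cross terms: (17*0 - 34*-39)=1326, (34*16 - 21*0)=544, (21*30 - 13*16)=422, (13*-39 - 17*30)=-1017; twice the area = |1275| = 1275; area = 1275/2; boundary points = 1 + 1 + 2 + 1 = 5; strictly interior points = area - boundary/2 + 1 = 636; answer 636
Step 2: A1 = 636; m = -20; a(2) = -2*(39) + 1*(-20) = -98; iterating: a(2)=-98, a(3)=235, a(4)=-568, a(5)=1371, a(6)=-3310, a(7)=7991, a(8)=-19292; answer -19292
Step 3: A2 = -19292; w = -9; cross terms: (-29*-25 - -9*-19)=554, (-9*-32 - 1*-25)=313, (1*14 - 27*-32)=878, (27*4 - -2*14)=136, (-2*-19 - -29*4)=154; twice the area = |2035| = 2035; area = 2035/2; boundary points = 2 + 1 + 2 + 1 + 1 = 7; strictly interior points = area - boundary/2 + 1 = 1015; answer 1015
Step 4: A3 = 1015; r = 4; total draws C(17,2) = 136; favorable C(10,2) = 45; P = 45/136; answer 45/136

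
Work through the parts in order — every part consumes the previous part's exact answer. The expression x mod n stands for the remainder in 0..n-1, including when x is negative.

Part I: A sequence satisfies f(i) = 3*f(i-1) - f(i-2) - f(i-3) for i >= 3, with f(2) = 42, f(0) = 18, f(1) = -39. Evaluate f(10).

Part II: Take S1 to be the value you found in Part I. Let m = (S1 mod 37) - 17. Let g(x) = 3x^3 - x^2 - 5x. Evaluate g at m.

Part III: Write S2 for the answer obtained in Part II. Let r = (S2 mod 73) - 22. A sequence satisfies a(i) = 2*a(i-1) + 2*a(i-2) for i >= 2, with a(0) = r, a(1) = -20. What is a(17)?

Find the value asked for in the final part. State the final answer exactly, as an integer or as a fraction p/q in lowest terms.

-157529088

Part I: f(3) = 3*(42) - 1*(-39) - 1*(18) = 147; iterating: f(3)=147, f(4)=438, f(5)=1125, f(6)=2790, f(7)=6807, f(8)=16506, f(9)=39921, f(10)=96450; answer 96450
Part II: S1 = 96450; m = 11; 3*(11)^3 - 1*(11)^2 - 5*(11)^1 = (3993) + (-121) + (-55) = 3817; answer 3817
Part III: S2 = 3817; r = -1; a(2) = 2*(-20) + 2*(-1) = -42; iterating: a(2)=-42, a(3)=-124, a(4)=-332, a(5)=-912, a(6)=-2488, a(7)=-6800, a(8)=-18576, a(9)=-50752, a(10)=-138656, a(11)=-378816, a(12)=-1034944, a(13)=-2827520, a(14)=-7724928, a(15)=-21104896, a(16)=-57659648, a(17)=-157529088; answer -157529088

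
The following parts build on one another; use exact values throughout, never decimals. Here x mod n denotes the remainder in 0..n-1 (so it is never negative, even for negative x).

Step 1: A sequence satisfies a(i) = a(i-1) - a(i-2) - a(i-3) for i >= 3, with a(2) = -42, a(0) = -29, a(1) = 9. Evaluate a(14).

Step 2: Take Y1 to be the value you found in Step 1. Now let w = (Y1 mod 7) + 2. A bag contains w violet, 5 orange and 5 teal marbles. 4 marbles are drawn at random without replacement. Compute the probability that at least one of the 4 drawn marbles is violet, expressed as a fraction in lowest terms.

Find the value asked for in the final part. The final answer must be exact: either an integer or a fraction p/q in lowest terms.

113/143

Step 1: a(3) = 1*(-42) - 1*(9) - 1*(-29) = -22; iterating: a(3)=-22, a(4)=11, a(5)=75, a(6)=86, a(7)=0, a(8)=-161, a(9)=-247, a(10)=-86, a(11)=322, a(12)=655, a(13)=419, a(14)=-558; answer -558
Step 2: Y1 = -558; w = 4; total draws C(14,4) = 1001; complement C(10,4) = 210; favorable 1001 - 210 = 791; P = 113/143; answer 113/143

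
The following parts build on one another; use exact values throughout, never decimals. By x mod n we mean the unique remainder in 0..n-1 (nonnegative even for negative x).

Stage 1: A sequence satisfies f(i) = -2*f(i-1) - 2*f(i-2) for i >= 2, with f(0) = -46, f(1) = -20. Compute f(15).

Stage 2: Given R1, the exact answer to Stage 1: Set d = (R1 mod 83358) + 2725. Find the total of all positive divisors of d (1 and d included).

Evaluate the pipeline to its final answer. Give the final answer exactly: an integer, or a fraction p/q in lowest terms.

25536

Stage 1: f(2) = -2*(-20) - 2*(-46) = 132; iterating: f(2)=132, f(3)=-224, f(4)=184, f(5)=80, f(6)=-528, f(7)=896, f(8)=-736, f(9)=-320, f(10)=2112, f(11)=-3584, f(12)=2944, f(13)=1280, f(14)=-8448, f(15)=14336; answer 14336
Stage 2: R1 = 14336; d = 17061; 17061 = 3 * 11^2 * 47; sigma = (1 + 3) * (1 + 11 + 121) * (1 + 47) = 4 * 133 * 48 = 25536; answer 25536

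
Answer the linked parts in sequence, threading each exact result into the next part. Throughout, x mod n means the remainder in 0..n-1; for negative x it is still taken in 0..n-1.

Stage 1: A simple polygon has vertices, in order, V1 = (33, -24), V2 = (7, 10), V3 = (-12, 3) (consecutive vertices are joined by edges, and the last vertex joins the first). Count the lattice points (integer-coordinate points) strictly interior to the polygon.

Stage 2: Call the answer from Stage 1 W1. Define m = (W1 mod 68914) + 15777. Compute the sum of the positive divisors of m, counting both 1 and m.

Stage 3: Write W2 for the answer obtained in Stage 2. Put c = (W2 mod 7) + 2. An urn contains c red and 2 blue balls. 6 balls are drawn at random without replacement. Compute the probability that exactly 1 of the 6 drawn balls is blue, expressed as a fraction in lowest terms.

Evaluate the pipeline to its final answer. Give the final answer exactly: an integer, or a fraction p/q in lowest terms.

8/15

Stage 1: cross terms: (33*10 - 7*-24)=498, (7*3 - -12*10)=141, (-12*-24 - 33*3)=189; twice the area = |828| = 828; area = 414; boundary points = 2 + 1 + 9 = 12; strictly interior points = area - boundary/2 + 1 = 409; answer 409
Stage 2: W1 = 409; m = 16186; 16186 = 2 * 8093; sigma = (1 + 2) * (1 + 8093) = 3 * 8094 = 24282; answer 24282
Stage 3: W2 = 24282; c = 8; total draws C(10,6) = 210; favorable C(2,1)*C(8,5) = 112; P = 8/15; answer 8/15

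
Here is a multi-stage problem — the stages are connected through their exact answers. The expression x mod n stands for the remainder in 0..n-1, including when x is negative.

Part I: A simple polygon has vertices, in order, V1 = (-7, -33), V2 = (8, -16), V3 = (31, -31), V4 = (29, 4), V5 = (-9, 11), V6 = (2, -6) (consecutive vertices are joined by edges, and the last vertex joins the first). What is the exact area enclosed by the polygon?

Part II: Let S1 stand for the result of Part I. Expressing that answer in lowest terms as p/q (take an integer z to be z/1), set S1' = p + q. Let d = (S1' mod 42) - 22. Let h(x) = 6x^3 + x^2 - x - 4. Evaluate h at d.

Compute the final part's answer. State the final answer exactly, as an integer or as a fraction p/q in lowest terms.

35294

Part I: cross terms: (-7*-16 - 8*-33)=376, (8*-31 - 31*-16)=248, (31*4 - 29*-31)=1023, (29*11 - -9*4)=355, (-9*-6 - 2*11)=32, (2*-33 - -7*-6)=-108; twice the area = |1926| = 1926; area = 963; answer 963
Part II: S1 = 963; threaded value p + q = 964; d = 18; 6*(18)^3 + 1*(18)^2 - 1*(18)^1 - 4 = (34992) + (324) + (-18) + (-4) = 35294; answer 35294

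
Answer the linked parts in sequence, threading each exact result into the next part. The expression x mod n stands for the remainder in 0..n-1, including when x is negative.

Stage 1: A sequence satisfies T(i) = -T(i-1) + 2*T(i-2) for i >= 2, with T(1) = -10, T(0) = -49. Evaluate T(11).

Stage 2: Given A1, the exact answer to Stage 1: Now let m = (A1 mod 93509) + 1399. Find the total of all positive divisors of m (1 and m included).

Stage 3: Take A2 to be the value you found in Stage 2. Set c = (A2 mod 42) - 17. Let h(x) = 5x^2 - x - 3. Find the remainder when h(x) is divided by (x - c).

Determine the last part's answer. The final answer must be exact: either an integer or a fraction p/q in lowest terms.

613

Stage 1: T(2) = -1*(-10) + 2*(-49) = -88; iterating: T(2)=-88, T(3)=68, T(4)=-244, T(5)=380, T(6)=-868, T(7)=1628, T(8)=-3364, T(9)=6620, T(10)=-13348, T(11)=26588; answer 26588
Stage 2: A1 = 26588; m = 27987; 27987 = 3 * 19 * 491; sigma = (1 + 3) * (1 + 19) * (1 + 491) = 4 * 20 * 492 = 39360; answer 39360
Stage 3: A2 = 39360; c = -11; remainder = value at the root: 5*(-11)^2 - 1*(-11)^1 - 3 = (605) + (11) + (-3) = 613; answer 613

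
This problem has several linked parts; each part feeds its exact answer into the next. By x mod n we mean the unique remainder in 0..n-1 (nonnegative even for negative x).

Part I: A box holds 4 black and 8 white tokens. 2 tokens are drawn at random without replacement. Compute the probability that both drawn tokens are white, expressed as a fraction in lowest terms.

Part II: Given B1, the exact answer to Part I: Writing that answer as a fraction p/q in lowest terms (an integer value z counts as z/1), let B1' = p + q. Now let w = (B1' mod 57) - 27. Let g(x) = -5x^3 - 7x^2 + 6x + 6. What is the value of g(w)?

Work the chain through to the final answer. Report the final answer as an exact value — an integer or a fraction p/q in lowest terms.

Part I: total draws C(12,2) = 66; favorable C(8,2) = 28; P = 14/33; answer 14/33
Part II: B1 = 14/33; threaded value p + q = 47; w = 20; -5*(20)^3 - 7*(20)^2 + 6*(20)^1 + 6 = (-40000) + (-2800) + (120) + (6) = -42674; answer -42674

-42674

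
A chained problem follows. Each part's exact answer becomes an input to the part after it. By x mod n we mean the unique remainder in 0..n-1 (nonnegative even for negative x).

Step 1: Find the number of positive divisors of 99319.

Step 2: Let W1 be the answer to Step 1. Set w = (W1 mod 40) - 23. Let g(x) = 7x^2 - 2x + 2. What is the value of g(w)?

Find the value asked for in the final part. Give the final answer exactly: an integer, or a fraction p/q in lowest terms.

Step 1: 99319 = 11 * 9029; number of divisors = (1+1) * (1+1) = 4; answer 4
Step 2: W1 = 4; w = -19; 7*(-19)^2 - 2*(-19)^1 + 2 = (2527) + (38) + (2) = 2567; answer 2567

2567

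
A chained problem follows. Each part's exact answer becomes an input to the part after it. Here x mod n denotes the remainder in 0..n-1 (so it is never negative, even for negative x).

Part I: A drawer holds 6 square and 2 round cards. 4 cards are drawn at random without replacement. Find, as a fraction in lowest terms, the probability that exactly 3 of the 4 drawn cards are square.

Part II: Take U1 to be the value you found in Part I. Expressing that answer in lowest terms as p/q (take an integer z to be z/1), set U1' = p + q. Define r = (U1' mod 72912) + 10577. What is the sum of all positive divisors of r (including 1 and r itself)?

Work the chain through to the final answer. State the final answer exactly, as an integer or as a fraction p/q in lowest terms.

Part I: total draws C(8,4) = 70; favorable C(6,3)*C(2,1) = 40; P = 4/7; answer 4/7
Part II: U1 = 4/7; threaded value p + q = 11; r = 10588; 10588 = 2^2 * 2647; sigma = (1 + 2 + 4) * (1 + 2647) = 7 * 2648 = 18536; answer 18536

18536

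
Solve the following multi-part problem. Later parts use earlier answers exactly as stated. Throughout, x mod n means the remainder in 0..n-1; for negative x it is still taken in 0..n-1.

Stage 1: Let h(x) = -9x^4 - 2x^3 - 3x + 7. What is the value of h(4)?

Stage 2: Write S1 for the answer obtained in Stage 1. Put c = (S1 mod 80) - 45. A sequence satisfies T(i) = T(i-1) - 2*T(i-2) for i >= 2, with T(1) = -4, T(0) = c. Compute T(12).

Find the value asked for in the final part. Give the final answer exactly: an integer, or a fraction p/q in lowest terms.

Stage 1: -9*(4)^4 - 2*(4)^3 - 3*(4)^1 + 7 = (-2304) + (-128) + (-12) + (7) = -2437; answer -2437
Stage 2: S1 = -2437; c = -2; T(2) = 1*(-4) - 2*(-2) = 0; iterating: T(2)=0, T(3)=8, T(4)=8, T(5)=-8, T(6)=-24, T(7)=-8, T(8)=40, T(9)=56, T(10)=-24, T(11)=-136, T(12)=-88; answer -88

-88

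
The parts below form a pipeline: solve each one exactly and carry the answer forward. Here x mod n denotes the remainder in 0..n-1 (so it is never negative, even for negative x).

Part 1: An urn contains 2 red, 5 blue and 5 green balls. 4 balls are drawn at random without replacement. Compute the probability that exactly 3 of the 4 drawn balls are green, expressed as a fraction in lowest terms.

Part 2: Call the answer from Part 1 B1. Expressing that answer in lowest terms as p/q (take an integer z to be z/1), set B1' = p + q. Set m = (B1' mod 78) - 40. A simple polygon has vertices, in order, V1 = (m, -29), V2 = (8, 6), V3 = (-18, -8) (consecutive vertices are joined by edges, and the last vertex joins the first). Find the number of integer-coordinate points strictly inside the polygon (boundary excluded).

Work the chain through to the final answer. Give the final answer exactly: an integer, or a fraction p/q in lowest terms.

Part 1: total draws C(12,4) = 495; favorable C(5,3)*C(7,1) = 70; P = 14/99; answer 14/99
Part 2: B1 = 14/99; threaded value p + q = 113; m = -5; cross terms: (-5*6 - 8*-29)=202, (8*-8 - -18*6)=44, (-18*-29 - -5*-8)=482; twice the area = |728| = 728; area = 364; boundary points = 1 + 2 + 1 = 4; strictly interior points = area - boundary/2 + 1 = 363; answer 363

363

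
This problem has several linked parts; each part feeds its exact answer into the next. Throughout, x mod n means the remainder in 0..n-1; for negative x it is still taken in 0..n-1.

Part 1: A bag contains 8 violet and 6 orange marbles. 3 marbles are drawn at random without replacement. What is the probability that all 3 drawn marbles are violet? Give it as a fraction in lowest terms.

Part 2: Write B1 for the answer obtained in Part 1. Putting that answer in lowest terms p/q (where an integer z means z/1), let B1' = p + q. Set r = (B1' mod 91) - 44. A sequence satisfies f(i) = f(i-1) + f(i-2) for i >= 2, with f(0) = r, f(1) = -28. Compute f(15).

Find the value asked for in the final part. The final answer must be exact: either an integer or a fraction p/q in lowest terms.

Part 1: total draws C(14,3) = 364; favorable C(8,3) = 56; P = 2/13; answer 2/13
Part 2: B1 = 2/13; threaded value p + q = 15; r = -29; f(2) = 1*(-28) + 1*(-29) = -57; iterating: f(2)=-57, f(3)=-85, f(4)=-142, f(5)=-227, f(6)=-369, f(7)=-596, f(8)=-965, f(9)=-1561, f(10)=-2526, f(11)=-4087, f(12)=-6613, f(13)=-10700, f(14)=-17313, f(15)=-28013; answer -28013

-28013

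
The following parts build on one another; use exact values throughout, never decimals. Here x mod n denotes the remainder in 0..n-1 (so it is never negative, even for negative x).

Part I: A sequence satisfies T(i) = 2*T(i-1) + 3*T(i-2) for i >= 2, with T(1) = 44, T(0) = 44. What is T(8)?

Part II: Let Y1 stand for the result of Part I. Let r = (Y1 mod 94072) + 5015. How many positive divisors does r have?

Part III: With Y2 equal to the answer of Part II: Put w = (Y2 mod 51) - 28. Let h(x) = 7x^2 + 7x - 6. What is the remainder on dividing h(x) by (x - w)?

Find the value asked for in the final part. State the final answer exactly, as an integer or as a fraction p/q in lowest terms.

3858

Part I: T(2) = 2*(44) + 3*(44) = 220; iterating: T(2)=220, T(3)=572, T(4)=1804, T(5)=5324, T(6)=16060, T(7)=48092, T(8)=144364; answer 144364
Part II: Y1 = 144364; r = 55307; 55307 = 7 * 7901; number of divisors = (1+1) * (1+1) = 4; answer 4
Part III: Y2 = 4; w = -24; remainder = value at the root: 7*(-24)^2 + 7*(-24)^1 - 6 = (4032) + (-168) + (-6) = 3858; answer 3858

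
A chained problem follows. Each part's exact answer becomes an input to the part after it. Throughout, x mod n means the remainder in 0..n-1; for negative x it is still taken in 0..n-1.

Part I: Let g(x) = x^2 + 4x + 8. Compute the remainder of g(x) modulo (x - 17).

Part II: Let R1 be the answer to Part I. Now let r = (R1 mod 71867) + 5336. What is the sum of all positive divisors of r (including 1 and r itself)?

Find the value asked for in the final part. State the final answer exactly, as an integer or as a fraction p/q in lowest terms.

Part I: remainder = value at the root: 1*(17)^2 + 4*(17)^1 + 8 = (289) + (68) + (8) = 365; answer 365
Part II: R1 = 365; r = 5701; 5701 is prime, so its only divisors are 1 and 5701; sigma = 1 + 5701 = 5702; answer 5702

5702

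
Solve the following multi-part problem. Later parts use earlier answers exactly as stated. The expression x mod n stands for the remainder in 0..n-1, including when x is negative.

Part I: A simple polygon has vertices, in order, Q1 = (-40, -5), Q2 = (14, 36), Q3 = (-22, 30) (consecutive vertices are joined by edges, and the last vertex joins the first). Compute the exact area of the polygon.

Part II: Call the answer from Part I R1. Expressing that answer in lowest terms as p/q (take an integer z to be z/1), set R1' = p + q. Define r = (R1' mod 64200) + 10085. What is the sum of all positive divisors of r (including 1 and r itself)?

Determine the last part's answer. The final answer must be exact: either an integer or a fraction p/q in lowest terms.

21336

Part I: cross terms: (-40*36 - 14*-5)=-1370, (14*30 - -22*36)=1212, (-22*-5 - -40*30)=1310; twice the area = |1152| = 1152; area = 576; answer 576
Part II: R1 = 576; threaded value p + q = 577; r = 10662; 10662 = 2 * 3 * 1777; sigma = (1 + 2) * (1 + 3) * (1 + 1777) = 3 * 4 * 1778 = 21336; answer 21336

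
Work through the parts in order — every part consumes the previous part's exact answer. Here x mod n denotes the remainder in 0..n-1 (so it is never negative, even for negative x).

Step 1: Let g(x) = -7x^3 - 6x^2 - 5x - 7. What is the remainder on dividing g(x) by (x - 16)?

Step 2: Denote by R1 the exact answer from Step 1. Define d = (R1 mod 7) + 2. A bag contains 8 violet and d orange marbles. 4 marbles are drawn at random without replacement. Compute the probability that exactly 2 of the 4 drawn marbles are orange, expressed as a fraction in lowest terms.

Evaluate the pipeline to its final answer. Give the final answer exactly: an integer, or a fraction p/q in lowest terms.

Step 1: remainder = value at the root: -7*(16)^3 - 6*(16)^2 - 5*(16)^1 - 7 = (-28672) + (-1536) + (-80) + (-7) = -30295; answer -30295
Step 2: R1 = -30295; d = 3; total draws C(11,4) = 330; favorable C(3,2)*C(8,2) = 84; P = 14/55; answer 14/55

14/55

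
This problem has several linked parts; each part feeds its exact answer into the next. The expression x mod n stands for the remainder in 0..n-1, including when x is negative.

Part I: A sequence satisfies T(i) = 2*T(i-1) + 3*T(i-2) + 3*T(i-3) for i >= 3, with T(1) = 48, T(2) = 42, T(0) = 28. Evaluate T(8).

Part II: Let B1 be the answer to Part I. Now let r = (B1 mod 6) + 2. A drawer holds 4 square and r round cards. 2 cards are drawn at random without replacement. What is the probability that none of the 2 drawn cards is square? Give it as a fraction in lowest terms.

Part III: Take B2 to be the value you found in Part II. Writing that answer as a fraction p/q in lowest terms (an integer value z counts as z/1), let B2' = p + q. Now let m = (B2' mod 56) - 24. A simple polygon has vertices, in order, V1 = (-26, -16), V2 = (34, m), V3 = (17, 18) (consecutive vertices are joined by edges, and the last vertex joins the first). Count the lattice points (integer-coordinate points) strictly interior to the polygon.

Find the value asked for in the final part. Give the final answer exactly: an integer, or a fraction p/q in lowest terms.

846

Part I: T(3) = 2*(42) + 3*(48) + 3*(28) = 312; iterating: T(3)=312, T(4)=894, T(5)=2850, T(6)=9318, T(7)=29868, T(8)=96240; answer 96240
Part II: B1 = 96240; r = 2; total draws C(6,2) = 15; favorable C(2,2) = 1; P = 1/15; answer 1/15
Part III: B2 = 1/15; threaded value p + q = 16; m = -8; cross terms: (-26*-8 - 34*-16)=752, (34*18 - 17*-8)=748, (17*-16 - -26*18)=196; twice the area = |1696| = 1696; area = 848; boundary points = 4 + 1 + 1 = 6; strictly interior points = area - boundary/2 + 1 = 846; answer 846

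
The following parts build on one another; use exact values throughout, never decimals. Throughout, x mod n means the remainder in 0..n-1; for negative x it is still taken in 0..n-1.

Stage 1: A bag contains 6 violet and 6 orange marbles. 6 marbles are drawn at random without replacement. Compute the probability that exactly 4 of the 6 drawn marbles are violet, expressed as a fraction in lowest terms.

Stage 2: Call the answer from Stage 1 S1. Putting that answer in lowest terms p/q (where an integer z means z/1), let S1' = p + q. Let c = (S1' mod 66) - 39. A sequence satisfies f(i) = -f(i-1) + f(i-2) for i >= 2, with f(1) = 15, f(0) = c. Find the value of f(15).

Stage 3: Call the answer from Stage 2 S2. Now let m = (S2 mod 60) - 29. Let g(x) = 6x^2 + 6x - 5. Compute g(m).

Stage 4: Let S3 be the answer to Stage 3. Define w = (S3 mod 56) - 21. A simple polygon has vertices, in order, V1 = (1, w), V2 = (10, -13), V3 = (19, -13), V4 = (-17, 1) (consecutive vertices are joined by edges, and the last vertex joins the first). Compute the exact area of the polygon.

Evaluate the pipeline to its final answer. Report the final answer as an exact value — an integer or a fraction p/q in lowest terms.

Stage 1: total draws C(12,6) = 924; favorable C(6,4)*C(6,2) = 225; P = 75/308; answer 75/308
Stage 2: S1 = 75/308; threaded value p + q = 383; c = 14; f(2) = -1*(15) + 1*(14) = -1; iterating: f(2)=-1, f(3)=16, f(4)=-17, f(5)=33, f(6)=-50, f(7)=83, f(8)=-133, f(9)=216, f(10)=-349, f(11)=565, f(12)=-914, f(13)=1479, f(14)=-2393, f(15)=3872; answer 3872
Stage 3: S2 = 3872; m = 3; 6*(3)^2 + 6*(3)^1 - 5 = (54) + (18) + (-5) = 67; answer 67
Stage 4: S3 = 67; w = -10; cross terms: (1*-13 - 10*-10)=87, (10*-13 - 19*-13)=117, (19*1 - -17*-13)=-202, (-17*-10 - 1*1)=169; twice the area = |171| = 171; area = 171/2; answer 171/2

171/2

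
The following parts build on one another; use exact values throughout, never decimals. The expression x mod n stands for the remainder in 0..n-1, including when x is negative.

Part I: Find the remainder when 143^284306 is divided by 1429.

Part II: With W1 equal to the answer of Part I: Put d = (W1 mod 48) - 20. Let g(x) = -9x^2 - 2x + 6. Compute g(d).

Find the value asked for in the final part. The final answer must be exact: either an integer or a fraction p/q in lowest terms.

Part I: squarings mod 1429: 143^1=143, 143^2=443, 143^4=476, 143^8=794, 143^16=247, 143^32=991, 143^64=358, 143^128=983, 143^256=285, 143^512=1201, 143^1024=540, 143^2048=84, 143^4096=1340, 143^8192=776, 143^16384=567, 143^32768=1393, 143^65536=1296, 143^131072=541, 143^262144=1165; 143^284306 = 143^2 * 143^16 * 143^128 * 143^512 * 143^1024 * 143^4096 * 143^16384 * 143^262144 = 1078 (mod 1429); answer 1078
Part II: W1 = 1078; d = 2; -9*(2)^2 - 2*(2)^1 + 6 = (-36) + (-4) + (6) = -34; answer -34

-34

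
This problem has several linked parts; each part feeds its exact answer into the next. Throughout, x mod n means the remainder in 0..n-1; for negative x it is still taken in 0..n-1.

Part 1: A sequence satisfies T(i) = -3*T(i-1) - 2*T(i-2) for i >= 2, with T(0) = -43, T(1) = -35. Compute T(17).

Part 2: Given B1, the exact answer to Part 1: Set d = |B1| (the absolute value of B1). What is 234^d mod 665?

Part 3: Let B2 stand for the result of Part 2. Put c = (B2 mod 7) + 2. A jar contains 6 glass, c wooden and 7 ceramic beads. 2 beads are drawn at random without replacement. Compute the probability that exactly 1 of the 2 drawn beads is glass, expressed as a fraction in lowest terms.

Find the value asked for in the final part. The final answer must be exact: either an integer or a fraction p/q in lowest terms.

Part 1: T(2) = -3*(-35) - 2*(-43) = 191; iterating: T(2)=191, T(3)=-503, T(4)=1127, T(5)=-2375, T(6)=4871, T(7)=-9863, T(8)=19847, T(9)=-39815, T(10)=79751, T(11)=-159623, T(12)=319367, T(13)=-638855, T(14)=1277831, T(15)=-2555783, T(16)=5111687, T(17)=-10223495; answer -10223495
Part 2: B1 = -10223495; d = 10223495; squarings mod 665: 234^1=234, 234^2=226, 234^4=536, 234^8=16, 234^16=256, 234^32=366, 234^64=291, 234^128=226, 234^256=536, 234^512=16, 234^1024=256, 234^2048=366, 234^4096=291, 234^8192=226, 234^16384=536, 234^32768=16, 234^65536=256, 234^131072=366, 234^262144=291, 234^524288=226, 234^1048576=536, 234^2097152=16, 234^4194304=256, 234^8388608=366; 234^10223495 = 234^1 * 234^2 * 234^4 * 234^128 * 234^256 * 234^512 * 234^1024 * 234^2048 * 234^4096 * 234^8192 * 234^16384 * 234^32768 * 234^65536 * 234^131072 * 234^524288 * 234^1048576 * 234^8388608 = 54 (mod 665); answer 54
Part 3: B2 = 54; c = 7; total draws C(20,2) = 190; favorable C(6,1)*C(14,1) = 84; P = 42/95; answer 42/95

42/95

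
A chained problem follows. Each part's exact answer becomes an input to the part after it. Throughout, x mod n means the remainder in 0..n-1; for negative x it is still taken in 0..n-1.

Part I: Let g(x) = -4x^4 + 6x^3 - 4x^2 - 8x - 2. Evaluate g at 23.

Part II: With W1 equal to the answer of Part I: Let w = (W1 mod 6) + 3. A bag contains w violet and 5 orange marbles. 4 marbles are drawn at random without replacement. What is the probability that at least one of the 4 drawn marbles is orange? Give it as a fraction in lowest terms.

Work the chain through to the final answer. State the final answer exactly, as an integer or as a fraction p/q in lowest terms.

92/99

Part I: -4*(23)^4 + 6*(23)^3 - 4*(23)^2 - 8*(23)^1 - 2 = (-1119364) + (73002) + (-2116) + (-184) + (-2) = -1048664; answer -1048664
Part II: W1 = -1048664; w = 7; total draws C(12,4) = 495; complement C(7,4) = 35; favorable 495 - 35 = 460; P = 92/99; answer 92/99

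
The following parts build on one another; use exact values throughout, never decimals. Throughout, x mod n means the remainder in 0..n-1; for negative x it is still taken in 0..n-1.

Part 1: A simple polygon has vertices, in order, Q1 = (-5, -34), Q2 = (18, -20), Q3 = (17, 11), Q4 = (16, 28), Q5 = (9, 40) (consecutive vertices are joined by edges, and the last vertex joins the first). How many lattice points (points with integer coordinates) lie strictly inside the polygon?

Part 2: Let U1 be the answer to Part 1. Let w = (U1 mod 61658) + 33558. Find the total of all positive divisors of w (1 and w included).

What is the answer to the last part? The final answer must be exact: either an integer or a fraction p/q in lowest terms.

Part 1: cross terms: (-5*-20 - 18*-34)=712, (18*11 - 17*-20)=538, (17*28 - 16*11)=300, (16*40 - 9*28)=388, (9*-34 - -5*40)=-106; twice the area = |1832| = 1832; area = 916; boundary points = 1 + 1 + 1 + 1 + 2 = 6; strictly interior points = area - boundary/2 + 1 = 914; answer 914
Part 2: U1 = 914; w = 34472; 34472 = 2^3 * 31 * 139; sigma = (1 + 2 + 4 + 8) * (1 + 31) * (1 + 139) = 15 * 32 * 140 = 67200; answer 67200

67200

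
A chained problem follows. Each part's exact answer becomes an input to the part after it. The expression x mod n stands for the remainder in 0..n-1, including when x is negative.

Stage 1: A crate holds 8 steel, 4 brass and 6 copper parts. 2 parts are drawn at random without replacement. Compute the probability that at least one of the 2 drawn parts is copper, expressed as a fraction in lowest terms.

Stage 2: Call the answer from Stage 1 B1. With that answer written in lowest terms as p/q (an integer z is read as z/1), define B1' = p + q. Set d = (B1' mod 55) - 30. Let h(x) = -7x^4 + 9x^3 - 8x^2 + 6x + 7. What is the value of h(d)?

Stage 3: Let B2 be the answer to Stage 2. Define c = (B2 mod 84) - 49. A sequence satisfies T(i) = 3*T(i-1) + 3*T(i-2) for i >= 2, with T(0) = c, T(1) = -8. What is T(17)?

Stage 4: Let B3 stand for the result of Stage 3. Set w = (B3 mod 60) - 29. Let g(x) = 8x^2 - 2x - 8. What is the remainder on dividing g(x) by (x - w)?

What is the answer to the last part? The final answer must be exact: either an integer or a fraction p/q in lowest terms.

Stage 1: total draws C(18,2) = 153; complement C(12,2) = 66; favorable 153 - 66 = 87; P = 29/51; answer 29/51
Stage 2: B1 = 29/51; threaded value p + q = 80; d = -5; -7*(-5)^4 + 9*(-5)^3 - 8*(-5)^2 + 6*(-5)^1 + 7 = (-4375) + (-1125) + (-200) + (-30) + (7) = -5723; answer -5723
Stage 3: B2 = -5723; c = 24; T(2) = 3*(-8) + 3*(24) = 48; iterating: T(2)=48, T(3)=120, T(4)=504, T(5)=1872, T(6)=7128, T(7)=27000, T(8)=102384, T(9)=388152, T(10)=1471608, T(11)=5579280, T(12)=21152664, T(13)=80195832, T(14)=304045488, T(15)=1152723960, T(16)=4370308344, T(17)=16569096912; answer 16569096912
Stage 4: B3 = 16569096912; w = -17; remainder = value at the root: 8*(-17)^2 - 2*(-17)^1 - 8 = (2312) + (34) + (-8) = 2338; answer 2338

2338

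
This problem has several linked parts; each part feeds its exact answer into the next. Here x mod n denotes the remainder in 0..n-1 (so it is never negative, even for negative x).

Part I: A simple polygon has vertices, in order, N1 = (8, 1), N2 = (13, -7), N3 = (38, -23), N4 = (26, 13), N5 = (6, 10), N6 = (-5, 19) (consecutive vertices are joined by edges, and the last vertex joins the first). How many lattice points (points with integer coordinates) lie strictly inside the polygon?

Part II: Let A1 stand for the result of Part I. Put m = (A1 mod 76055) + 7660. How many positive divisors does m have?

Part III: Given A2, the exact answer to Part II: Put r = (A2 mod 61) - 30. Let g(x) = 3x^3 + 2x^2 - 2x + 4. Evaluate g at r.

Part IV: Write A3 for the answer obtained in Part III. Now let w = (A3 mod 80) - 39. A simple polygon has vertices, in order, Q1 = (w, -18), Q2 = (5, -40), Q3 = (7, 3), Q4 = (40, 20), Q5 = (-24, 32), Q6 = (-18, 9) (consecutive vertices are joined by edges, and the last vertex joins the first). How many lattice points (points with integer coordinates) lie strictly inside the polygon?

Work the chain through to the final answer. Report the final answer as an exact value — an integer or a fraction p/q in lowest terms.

Part I: cross terms: (8*-7 - 13*1)=-69, (13*-23 - 38*-7)=-33, (38*13 - 26*-23)=1092, (26*10 - 6*13)=182, (6*19 - -5*10)=164, (-5*1 - 8*19)=-157; twice the area = |1179| = 1179; area = 1179/2; boundary points = 1 + 1 + 12 + 1 + 1 + 1 = 17; strictly interior points = area - boundary/2 + 1 = 582; answer 582
Part II: A1 = 582; m = 8242; 8242 = 2 * 13 * 317; number of divisors = (1+1) * (1+1) * (1+1) = 8; answer 8
Part III: A2 = 8; r = -22; 3*(-22)^3 + 2*(-22)^2 - 2*(-22)^1 + 4 = (-31944) + (968) + (44) + (4) = -30928; answer -30928
Part IV: A3 = -30928; w = -7; cross terms: (-7*-40 - 5*-18)=370, (5*3 - 7*-40)=295, (7*20 - 40*3)=20, (40*32 - -24*20)=1760, (-24*9 - -18*32)=360, (-18*-18 - -7*9)=387; twice the area = |3192| = 3192; area = 1596; boundary points = 2 + 1 + 1 + 4 + 1 + 1 = 10; strictly interior points = area - boundary/2 + 1 = 1592; answer 1592

1592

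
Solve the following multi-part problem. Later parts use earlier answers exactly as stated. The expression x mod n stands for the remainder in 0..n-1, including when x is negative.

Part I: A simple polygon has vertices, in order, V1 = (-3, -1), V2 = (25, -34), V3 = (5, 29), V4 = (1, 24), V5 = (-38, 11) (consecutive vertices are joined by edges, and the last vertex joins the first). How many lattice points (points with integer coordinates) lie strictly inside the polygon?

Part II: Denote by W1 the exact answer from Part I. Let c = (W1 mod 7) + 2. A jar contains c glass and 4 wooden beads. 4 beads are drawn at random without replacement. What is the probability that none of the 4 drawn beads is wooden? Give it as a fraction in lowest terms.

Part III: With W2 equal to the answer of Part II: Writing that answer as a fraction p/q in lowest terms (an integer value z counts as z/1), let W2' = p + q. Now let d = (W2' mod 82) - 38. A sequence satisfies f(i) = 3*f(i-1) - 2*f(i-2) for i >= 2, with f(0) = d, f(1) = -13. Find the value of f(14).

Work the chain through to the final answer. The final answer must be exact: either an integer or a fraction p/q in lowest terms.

Part I: cross terms: (-3*-34 - 25*-1)=127, (25*29 - 5*-34)=895, (5*24 - 1*29)=91, (1*11 - -38*24)=923, (-38*-1 - -3*11)=71; twice the area = |2107| = 2107; area = 2107/2; boundary points = 1 + 1 + 1 + 13 + 1 = 17; strictly interior points = area - boundary/2 + 1 = 1046; answer 1046
Part II: W1 = 1046; c = 5; total draws C(9,4) = 126; favorable C(5,4) = 5; P = 5/126; answer 5/126
Part III: W2 = 5/126; threaded value p + q = 131; d = 11; f(2) = 3*(-13) - 2*(11) = -61; iterating: f(2)=-61, f(3)=-157, f(4)=-349, f(5)=-733, f(6)=-1501, f(7)=-3037, f(8)=-6109, f(9)=-12253, f(10)=-24541, f(11)=-49117, f(12)=-98269, f(13)=-196573, f(14)=-393181; answer -393181

-393181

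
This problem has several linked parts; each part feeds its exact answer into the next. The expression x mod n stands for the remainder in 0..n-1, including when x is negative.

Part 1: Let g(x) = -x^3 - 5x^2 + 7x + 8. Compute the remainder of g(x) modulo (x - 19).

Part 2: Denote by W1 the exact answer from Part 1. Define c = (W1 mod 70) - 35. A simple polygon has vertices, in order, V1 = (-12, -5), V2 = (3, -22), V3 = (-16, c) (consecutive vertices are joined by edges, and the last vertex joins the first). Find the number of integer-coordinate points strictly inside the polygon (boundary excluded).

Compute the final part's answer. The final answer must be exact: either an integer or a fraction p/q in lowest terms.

131

Part 1: remainder = value at the root: -1*(19)^3 - 5*(19)^2 + 7*(19)^1 + 8 = (-6859) + (-1805) + (133) + (8) = -8523; answer -8523
Part 2: W1 = -8523; c = -18; cross terms: (-12*-22 - 3*-5)=279, (3*-18 - -16*-22)=-406, (-16*-5 - -12*-18)=-136; twice the area = |-263| = 263; area = 263/2; boundary points = 1 + 1 + 1 = 3; strictly interior points = area - boundary/2 + 1 = 131; answer 131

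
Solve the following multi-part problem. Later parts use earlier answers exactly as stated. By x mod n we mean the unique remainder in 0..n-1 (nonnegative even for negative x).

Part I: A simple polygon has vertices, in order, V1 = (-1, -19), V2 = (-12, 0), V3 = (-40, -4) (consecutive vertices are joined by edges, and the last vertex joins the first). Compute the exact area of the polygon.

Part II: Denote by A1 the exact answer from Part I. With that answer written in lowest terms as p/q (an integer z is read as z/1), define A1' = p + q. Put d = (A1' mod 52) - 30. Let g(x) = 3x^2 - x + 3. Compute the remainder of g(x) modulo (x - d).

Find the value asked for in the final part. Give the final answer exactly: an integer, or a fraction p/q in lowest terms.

7

Part I: cross terms: (-1*0 - -12*-19)=-228, (-12*-4 - -40*0)=48, (-40*-19 - -1*-4)=756; twice the area = |576| = 576; area = 288; answer 288
Part II: A1 = 288; threaded value p + q = 289; d = -1; remainder = value at the root: 3*(-1)^2 - 1*(-1)^1 + 3 = (3) + (1) + (3) = 7; answer 7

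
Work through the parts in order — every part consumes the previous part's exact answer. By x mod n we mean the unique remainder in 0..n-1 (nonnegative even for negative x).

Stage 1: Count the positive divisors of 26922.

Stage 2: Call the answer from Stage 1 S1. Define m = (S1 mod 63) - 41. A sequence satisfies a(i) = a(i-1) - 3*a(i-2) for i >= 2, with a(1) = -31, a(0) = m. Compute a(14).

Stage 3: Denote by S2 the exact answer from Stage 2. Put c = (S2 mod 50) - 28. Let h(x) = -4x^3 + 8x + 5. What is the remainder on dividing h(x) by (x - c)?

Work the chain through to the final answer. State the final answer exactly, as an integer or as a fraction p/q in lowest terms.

Stage 1: 26922 = 2 * 3 * 7 * 641; number of divisors = (1+1) * (1+1) * (1+1) * (1+1) = 16; answer 16
Stage 2: S1 = 16; m = -25; a(2) = 1*(-31) - 3*(-25) = 44; iterating: a(2)=44, a(3)=137, a(4)=5, a(5)=-406, a(6)=-421, a(7)=797, a(8)=2060, a(9)=-331, a(10)=-6511, a(11)=-5518, a(12)=14015, a(13)=30569, a(14)=-11476; answer -11476
Stage 3: S2 = -11476; c = -4; remainder = value at the root: -4*(-4)^3 + 8*(-4)^1 + 5 = (256) + (-32) + (5) = 229; answer 229

229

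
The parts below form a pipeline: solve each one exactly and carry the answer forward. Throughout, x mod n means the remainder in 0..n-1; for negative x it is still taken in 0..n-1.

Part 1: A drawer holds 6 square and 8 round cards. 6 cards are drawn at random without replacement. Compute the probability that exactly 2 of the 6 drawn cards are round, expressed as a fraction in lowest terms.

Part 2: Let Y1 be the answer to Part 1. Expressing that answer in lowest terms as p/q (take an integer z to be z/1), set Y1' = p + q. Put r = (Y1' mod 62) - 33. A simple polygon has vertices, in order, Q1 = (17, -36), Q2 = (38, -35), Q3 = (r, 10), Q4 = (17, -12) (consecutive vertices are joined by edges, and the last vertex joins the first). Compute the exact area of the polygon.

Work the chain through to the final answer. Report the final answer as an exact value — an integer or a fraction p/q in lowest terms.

Part 1: total draws C(14,6) = 3003; favorable C(8,2)*C(6,4) = 420; P = 20/143; answer 20/143
Part 2: Y1 = 20/143; threaded value p + q = 163; r = 6; cross terms: (17*-35 - 38*-36)=773, (38*10 - 6*-35)=590, (6*-12 - 17*10)=-242, (17*-36 - 17*-12)=-408; twice the area = |713| = 713; area = 713/2; answer 713/2

713/2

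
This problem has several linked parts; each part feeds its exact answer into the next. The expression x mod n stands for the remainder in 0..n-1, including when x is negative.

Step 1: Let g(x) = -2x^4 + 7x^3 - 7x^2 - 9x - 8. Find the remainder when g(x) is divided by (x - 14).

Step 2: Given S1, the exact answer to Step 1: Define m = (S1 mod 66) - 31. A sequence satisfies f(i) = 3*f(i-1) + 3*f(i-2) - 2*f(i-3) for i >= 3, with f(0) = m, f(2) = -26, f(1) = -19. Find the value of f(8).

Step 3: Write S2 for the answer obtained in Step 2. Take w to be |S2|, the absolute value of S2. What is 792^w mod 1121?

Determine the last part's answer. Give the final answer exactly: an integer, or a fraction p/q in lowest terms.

Step 1: remainder = value at the root: -2*(14)^4 + 7*(14)^3 - 7*(14)^2 - 9*(14)^1 - 8 = (-76832) + (19208) + (-1372) + (-126) + (-8) = -59130; answer -59130
Step 2: S1 = -59130; m = -25; f(3) = 3*(-26) + 3*(-19) - 2*(-25) = -85; iterating: f(3)=-85, f(4)=-295, f(5)=-1088, f(6)=-3979, f(7)=-14611, f(8)=-53594; answer -53594
Step 3: S2 = -53594; w = 53594; squarings mod 1121: 792^1=792, 792^2=625, 792^4=517, 792^8=491, 792^16=66, 792^32=993, 792^64=690, 792^128=796, 792^256=251, 792^512=225, 792^1024=180, 792^2048=1012, 792^4096=671, 792^8192=720, 792^16384=498, 792^32768=263; 792^53594 = 792^2 * 792^8 * 792^16 * 792^64 * 792^256 * 792^4096 * 792^16384 * 792^32768 = 35 (mod 1121); answer 35

35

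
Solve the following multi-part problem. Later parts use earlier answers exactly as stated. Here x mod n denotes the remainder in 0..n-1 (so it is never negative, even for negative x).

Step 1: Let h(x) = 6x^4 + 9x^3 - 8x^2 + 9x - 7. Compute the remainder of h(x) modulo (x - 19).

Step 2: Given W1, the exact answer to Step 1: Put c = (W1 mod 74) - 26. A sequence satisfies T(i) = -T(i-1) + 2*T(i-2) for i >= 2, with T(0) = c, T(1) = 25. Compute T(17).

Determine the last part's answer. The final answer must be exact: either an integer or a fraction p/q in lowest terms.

-873775

Step 1: remainder = value at the root: 6*(19)^4 + 9*(19)^3 - 8*(19)^2 + 9*(19)^1 - 7 = (781926) + (61731) + (-2888) + (171) + (-7) = 840933; answer 840933
Step 2: W1 = 840933; c = 45; T(2) = -1*(25) + 2*(45) = 65; iterating: T(2)=65, T(3)=-15, T(4)=145, T(5)=-175, T(6)=465, T(7)=-815, T(8)=1745, T(9)=-3375, T(10)=6865, T(11)=-13615, T(12)=27345, T(13)=-54575, T(14)=109265, T(15)=-218415, T(16)=436945, T(17)=-873775; answer -873775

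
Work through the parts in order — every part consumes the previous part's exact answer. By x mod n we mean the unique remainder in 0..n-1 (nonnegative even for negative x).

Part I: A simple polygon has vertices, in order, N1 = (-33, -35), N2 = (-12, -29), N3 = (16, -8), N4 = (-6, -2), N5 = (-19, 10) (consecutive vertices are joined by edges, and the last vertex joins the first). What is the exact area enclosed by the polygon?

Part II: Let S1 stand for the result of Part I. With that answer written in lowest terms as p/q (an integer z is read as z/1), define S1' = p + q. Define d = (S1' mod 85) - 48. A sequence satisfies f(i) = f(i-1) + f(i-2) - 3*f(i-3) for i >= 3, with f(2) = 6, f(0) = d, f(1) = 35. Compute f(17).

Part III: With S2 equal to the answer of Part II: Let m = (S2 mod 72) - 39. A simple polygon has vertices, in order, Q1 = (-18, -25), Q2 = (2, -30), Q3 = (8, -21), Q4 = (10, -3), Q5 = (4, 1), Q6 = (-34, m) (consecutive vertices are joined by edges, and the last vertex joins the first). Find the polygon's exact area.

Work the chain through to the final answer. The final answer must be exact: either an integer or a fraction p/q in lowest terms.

632

Part I: cross terms: (-33*-29 - -12*-35)=537, (-12*-8 - 16*-29)=560, (16*-2 - -6*-8)=-80, (-6*10 - -19*-2)=-98, (-19*-35 - -33*10)=995; twice the area = |1914| = 1914; area = 957; answer 957
Part II: S1 = 957; threaded value p + q = 958; d = -25; f(3) = 1*(6) + 1*(35) - 3*(-25) = 116; iterating: f(3)=116, f(4)=17, f(5)=115, f(6)=-216, f(7)=-152, f(8)=-713, f(9)=-217, f(10)=-474, f(11)=1448, f(12)=1625, f(13)=4495, f(14)=1776, f(15)=1396, f(16)=-10313, f(17)=-14245; answer -14245
Part III: S2 = -14245; m = -28; cross terms: (-18*-30 - 2*-25)=590, (2*-21 - 8*-30)=198, (8*-3 - 10*-21)=186, (10*1 - 4*-3)=22, (4*-28 - -34*1)=-78, (-34*-25 - -18*-28)=346; twice the area = |1264| = 1264; area = 632; answer 632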